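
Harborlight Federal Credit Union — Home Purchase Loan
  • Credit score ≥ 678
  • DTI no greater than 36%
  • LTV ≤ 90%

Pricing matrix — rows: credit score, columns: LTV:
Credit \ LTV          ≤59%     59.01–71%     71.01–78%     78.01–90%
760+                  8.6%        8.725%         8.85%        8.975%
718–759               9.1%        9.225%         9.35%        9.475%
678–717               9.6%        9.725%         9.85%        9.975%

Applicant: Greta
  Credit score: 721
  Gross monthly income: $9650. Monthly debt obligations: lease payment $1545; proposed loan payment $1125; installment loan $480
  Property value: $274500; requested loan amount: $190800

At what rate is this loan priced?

Credit score 721 ≥ 678; Total monthly debts = (1,545 + 1,125 + 480) = 3,150. Debt-to-income = 3,150/9,650 = 32.6% — meets 36% limit
LTV: 190,800 ÷ 274,500 = 69.5%, within 90% cap
Row: 721 falls in 718–759. Column: 69.5% falls in 59.01–71%. Rate = 9.225%.

9.225%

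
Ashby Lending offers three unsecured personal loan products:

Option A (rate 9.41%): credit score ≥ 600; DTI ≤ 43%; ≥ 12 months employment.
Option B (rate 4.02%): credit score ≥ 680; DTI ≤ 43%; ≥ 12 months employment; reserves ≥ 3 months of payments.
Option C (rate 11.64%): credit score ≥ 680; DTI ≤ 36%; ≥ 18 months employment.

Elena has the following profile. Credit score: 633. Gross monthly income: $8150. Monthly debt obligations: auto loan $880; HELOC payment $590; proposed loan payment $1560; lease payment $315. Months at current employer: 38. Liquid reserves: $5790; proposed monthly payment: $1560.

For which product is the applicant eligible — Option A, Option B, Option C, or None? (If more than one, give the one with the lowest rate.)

Total debts = (880 + 590 + 1,560 + 315) = 3,345; DTI = 3,345/8,150 = 41%.
Reserves = 5,790/1,560 = 3.7 months.
Option A: score 633 ≥ 600; DTI 41% ≤ 43%; employment 38 ≥ 12 mo → qualifies.
Option B: score 633 < 680; DTI 41% ≤ 43%; employment 38 ≥ 12 mo; reserves 3.7 ≥ 3 mo → does not qualify.
Option C: score 633 < 680; DTI 41% > 36%; employment 38 ≥ 18 mo → does not qualify.

Option A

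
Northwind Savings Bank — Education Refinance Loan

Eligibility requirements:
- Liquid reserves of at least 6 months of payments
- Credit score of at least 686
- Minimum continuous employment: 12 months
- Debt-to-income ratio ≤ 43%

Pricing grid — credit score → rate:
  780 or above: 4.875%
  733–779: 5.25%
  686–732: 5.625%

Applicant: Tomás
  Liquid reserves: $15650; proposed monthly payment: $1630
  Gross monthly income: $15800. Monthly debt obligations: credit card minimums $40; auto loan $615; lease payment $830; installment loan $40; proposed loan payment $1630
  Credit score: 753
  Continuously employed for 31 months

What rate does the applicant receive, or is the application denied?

Approved at 5.25%

Credit score 753 ≥ 686 (meets minimum)
Employment 31 ≥ 12 months
Liquid reserves cover 15,650/1,630 = 9.6 months — ≥ 6 required
Total monthly debts = (40 + 615 + 830 + 40 + 1,630) = 3,155. DTI: 3,155 ÷ 15,800 = 20%, within the 43% cap
All requirements met. Score 753 falls in the 733–779 tier → 5.25%.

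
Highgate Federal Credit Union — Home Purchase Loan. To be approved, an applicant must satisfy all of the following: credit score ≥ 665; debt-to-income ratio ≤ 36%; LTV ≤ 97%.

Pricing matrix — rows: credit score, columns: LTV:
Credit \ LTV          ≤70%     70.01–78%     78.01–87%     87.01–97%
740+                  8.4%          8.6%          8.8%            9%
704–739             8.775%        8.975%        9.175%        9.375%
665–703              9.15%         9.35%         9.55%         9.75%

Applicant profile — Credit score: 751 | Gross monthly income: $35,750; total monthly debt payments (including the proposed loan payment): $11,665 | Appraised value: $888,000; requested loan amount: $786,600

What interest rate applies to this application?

Credit score 751 ≥ 665; DTI = 11,665/35,750 = 32.6% ≤ 36%
LTV: 786,600 ÷ 888,000 = 88.6%, within 97% cap
Score 751 is in the 740+ band; LTV 88.6% is in the 87.01–97% band → 9%.

9%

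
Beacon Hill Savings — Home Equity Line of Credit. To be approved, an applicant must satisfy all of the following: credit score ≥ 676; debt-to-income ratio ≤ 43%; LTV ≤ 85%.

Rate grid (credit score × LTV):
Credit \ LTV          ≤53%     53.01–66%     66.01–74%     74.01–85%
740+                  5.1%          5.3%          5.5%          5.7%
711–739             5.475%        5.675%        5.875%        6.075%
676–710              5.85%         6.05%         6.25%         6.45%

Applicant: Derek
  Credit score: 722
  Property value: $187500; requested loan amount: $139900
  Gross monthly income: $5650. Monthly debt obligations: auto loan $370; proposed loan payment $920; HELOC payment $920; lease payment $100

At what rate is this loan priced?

6.075%

Credit score 722 ≥ 676; Total monthly debts = (370 + 920 + 920 + 100) = 2,310. Debt-to-income = 2,310/5,650 = 40.9% — meets 43% limit
Loan-to-value = 139,900/187,500 = 74.6% — pass (85% max)
Row: 722 falls in 711–739. Column: 74.6% falls in 74.01–85%. Rate = 6.075%.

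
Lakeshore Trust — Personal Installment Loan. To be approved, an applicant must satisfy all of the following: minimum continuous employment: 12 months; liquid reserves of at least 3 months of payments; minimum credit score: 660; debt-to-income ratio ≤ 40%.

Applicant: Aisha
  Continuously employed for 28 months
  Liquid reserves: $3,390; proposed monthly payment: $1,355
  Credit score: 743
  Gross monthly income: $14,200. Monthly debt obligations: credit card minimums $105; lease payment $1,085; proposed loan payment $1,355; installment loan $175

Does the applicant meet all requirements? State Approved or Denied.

Denied

Employment 28 ≥ 12 months
Liquid reserves cover 3,390/1,355 = 2.5 months — < 3 required
Credit score 743 ≥ 660 (meets)
Total monthly debts = (105 + 1,085 + 1,355 + 175) = 2,720. Debt-to-income = 2,720/14,200 = 19.2% — meets 40% limit
Fails on reserves.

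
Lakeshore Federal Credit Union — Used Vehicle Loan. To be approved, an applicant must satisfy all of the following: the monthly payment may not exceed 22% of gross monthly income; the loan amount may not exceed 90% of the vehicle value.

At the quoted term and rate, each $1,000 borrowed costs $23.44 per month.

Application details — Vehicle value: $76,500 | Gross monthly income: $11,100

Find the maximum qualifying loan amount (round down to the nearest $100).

Payment cap: 22% × $11,100 = $2,442/month.
At $23.44 per $1,000, that supports 2,442/23.44 × 1,000 ≈ $104,180 → $104,100.
LTV cap: 90% × $76,500 = $68,850 → $68,800.
Binding constraint: loan-to-value.

$68,800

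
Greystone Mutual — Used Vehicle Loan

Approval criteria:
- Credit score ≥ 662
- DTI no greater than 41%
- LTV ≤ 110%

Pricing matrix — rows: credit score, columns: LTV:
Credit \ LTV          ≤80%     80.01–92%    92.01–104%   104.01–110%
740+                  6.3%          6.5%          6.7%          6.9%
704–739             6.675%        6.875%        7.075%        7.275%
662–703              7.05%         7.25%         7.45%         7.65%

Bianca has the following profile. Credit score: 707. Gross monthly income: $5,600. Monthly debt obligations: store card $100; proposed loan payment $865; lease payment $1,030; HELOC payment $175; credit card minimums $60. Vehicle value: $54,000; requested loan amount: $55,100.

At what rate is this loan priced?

Credit score 707 ≥ 662; Total monthly debts = (100 + 865 + 1,030 + 175 + 60) = 2,230. Debt-to-income = 2,230/5,600 = 39.8% — meets 41% limit
LTV = 55,100/54,000 = 102% ≤ 110%
Row: 707 falls in 704–739. Column: 102% falls in 92.01–104%. Rate = 7.075%.

7.075%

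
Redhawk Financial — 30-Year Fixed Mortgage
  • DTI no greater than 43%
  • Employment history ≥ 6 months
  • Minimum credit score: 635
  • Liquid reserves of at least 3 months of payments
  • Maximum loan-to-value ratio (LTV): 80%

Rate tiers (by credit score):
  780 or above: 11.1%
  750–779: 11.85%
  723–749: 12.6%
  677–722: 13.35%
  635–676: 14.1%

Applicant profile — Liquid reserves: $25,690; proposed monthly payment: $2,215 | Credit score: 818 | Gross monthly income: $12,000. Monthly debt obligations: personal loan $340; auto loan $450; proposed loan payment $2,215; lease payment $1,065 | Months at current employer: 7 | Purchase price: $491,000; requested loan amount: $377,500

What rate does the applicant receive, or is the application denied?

Credit score 818 ≥ 635 (meets minimum)
LTV: 377,500 ÷ 491,000 = 76.9%, within 80% cap
Reserves = 25,690/2,215 = 11.6 months ≥ 3
Employment 7 ≥ 6 months
Total monthly debts = (340 + 450 + 2,215 + 1,065) = 4,070. DTI: 4,070 ÷ 12,000 = 33.9%, within the 43% cap
All requirements met. Score 818 falls in the 780 or above tier → 11.1%.

Approved at 11.1%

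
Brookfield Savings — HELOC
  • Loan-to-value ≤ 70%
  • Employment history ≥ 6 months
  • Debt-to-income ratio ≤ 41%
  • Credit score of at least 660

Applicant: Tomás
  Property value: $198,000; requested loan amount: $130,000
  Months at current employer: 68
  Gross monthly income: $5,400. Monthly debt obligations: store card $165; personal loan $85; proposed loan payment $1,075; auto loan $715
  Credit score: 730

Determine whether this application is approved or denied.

Approved

LTV = 130,000/198,000 = 65.7% ≤ 70%
Employment 68 ≥ 6 months
Total monthly debts = (165 + 85 + 1,075 + 715) = 2,040. DTI: 2,040 ÷ 5,400 = 37.8%, within the 41% cap
Credit score 730 ≥ 660 (meets)
All criteria satisfied.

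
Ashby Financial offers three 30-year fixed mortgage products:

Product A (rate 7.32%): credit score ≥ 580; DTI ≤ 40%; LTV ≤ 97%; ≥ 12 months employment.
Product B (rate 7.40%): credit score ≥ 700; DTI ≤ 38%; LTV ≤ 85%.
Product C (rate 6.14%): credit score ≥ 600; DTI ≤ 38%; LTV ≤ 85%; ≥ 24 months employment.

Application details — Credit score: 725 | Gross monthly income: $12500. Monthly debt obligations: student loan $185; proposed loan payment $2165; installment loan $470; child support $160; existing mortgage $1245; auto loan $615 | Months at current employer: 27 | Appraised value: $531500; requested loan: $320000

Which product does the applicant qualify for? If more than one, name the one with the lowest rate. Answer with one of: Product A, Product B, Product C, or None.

Total debts = (185 + 2,165 + 470 + 160 + 1,245 + 615) = 4,840; DTI = 4,840/12,500 = 38.7%.
LTV = 320,000/531,500 = 60.2%.
Product A: score 725 ≥ 580; DTI 38.7% ≤ 40%; LTV 60.2% ≤ 97%; employment 27 ≥ 12 mo → qualifies.
Product B: score 725 ≥ 700; DTI 38.7% > 38%; LTV 60.2% ≤ 85% → does not qualify.
Product C: score 725 ≥ 600; DTI 38.7% > 38%; LTV 60.2% ≤ 85%; employment 27 ≥ 24 mo → does not qualify.

Product A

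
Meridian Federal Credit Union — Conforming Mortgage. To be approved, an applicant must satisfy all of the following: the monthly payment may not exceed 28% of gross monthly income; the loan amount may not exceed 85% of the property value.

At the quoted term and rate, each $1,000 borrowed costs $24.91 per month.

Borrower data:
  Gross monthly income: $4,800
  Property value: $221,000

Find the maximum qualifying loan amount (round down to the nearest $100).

$53,900

Payment cap: 28% × $4,800 = $1,344/month.
At $24.91 per $1,000, that supports 1,344/24.91 × 1,000 ≈ $53,954 → $53,900.
LTV cap: 85% × $221,000 = $187,850 → $187,800.
Binding constraint: payment-to-income.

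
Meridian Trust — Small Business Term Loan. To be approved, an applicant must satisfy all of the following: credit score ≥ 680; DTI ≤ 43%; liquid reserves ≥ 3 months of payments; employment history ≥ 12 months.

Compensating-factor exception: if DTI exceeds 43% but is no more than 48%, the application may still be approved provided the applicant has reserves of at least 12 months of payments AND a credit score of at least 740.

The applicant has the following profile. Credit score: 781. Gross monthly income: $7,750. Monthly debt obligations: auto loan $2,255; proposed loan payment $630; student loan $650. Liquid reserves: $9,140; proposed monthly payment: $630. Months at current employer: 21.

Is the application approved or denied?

Credit score 781 ≥ 680 (meets base)
Total debts = (2,255 + 630 + 650) = 3,535. DTI = 3,535/7,750 = 45.6% > 43% — standard DTI limit exceeded.
Reserves: 9,140 ÷ 630 = 14.5 months (meets 3-month minimum)
Employment 21 ≥ 12 months
DTI 45.6% is within the 43%–48% exception band; checking compensating factors.
Override check — reserves: 14.5 mo (ok); score: 781 (ok).
Both override conditions satisfied; DTI exception granted.

Approved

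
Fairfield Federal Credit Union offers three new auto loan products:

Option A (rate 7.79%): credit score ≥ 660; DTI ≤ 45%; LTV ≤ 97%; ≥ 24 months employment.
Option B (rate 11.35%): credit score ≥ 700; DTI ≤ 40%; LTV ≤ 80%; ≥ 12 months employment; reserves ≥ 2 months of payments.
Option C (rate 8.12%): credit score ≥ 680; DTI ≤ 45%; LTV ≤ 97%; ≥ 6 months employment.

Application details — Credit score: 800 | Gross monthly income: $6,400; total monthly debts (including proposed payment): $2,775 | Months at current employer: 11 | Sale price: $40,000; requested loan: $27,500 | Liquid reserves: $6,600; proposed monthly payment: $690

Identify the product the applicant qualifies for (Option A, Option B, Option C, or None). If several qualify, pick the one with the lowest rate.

Option C

DTI = 2,775/6,400 = 43.4%.
LTV = 27,500/40,000 = 68.8%.
Reserves = 6,600/690 = 9.6 months.
Option A: score 800 ≥ 660; DTI 43.4% ≤ 45%; LTV 68.8% ≤ 97%; employment 11 < 24 mo → does not qualify.
Option B: score 800 ≥ 700; DTI 43.4% > 40%; LTV 68.8% ≤ 80%; employment 11 < 12 mo; reserves 9.6 ≥ 2 mo → does not qualify.
Option C: score 800 ≥ 680; DTI 43.4% ≤ 45%; LTV 68.8% ≤ 97%; employment 11 ≥ 6 mo → qualifies.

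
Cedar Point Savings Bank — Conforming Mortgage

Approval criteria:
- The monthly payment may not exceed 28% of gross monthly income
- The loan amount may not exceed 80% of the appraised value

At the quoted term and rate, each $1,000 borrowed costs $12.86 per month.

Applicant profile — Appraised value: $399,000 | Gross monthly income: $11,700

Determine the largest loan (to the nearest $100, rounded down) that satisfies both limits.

$254,700

Payment cap: 28% × $11,700 = $3,276/month.
At $12.86 per $1,000, that supports 3,276/12.86 × 1,000 ≈ $254,743 → $254,700.
LTV cap: 80% × $399,000 = $319,200 → $319,200.
Binding constraint: payment-to-income.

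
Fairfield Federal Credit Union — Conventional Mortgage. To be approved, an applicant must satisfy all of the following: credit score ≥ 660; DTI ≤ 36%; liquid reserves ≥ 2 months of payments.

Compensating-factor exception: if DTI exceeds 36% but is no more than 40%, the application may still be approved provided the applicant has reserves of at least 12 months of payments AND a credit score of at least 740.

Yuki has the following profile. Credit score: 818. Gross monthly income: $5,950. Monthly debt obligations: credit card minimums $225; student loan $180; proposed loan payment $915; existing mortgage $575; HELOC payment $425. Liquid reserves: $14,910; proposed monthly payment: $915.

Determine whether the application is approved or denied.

Approved

Credit score 818 ≥ 660 (meets base)
Total debts = (225 + 180 + 915 + 575 + 425) = 2,320. DTI: 2,320 ÷ 5,950 = 39%, over the 36% base limit.
Liquid reserves cover 14,910/915 = 16.3 months — ≥ 2 required
39% falls in the override range (36%–40%), so the compensating-factor test applies.
Override check — reserves: 16.3 mo (ok); score: 818 (ok).
Both compensating conditions met → exception applies.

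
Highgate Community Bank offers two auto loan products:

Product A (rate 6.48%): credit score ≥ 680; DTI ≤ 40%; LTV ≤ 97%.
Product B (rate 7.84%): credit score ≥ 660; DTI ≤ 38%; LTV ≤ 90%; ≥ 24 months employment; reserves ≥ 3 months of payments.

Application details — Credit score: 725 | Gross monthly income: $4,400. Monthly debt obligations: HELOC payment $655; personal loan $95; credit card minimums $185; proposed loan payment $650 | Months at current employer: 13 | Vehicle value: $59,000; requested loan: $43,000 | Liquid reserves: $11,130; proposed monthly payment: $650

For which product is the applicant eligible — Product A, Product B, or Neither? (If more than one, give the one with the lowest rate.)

Total debts = (655 + 95 + 185 + 650) = 1,585; DTI = 1,585/4,400 = 36%.
LTV = 43,000/59,000 = 72.9%.
Reserves = 11,130/650 = 17.1 months.
Product A: score 725 ≥ 680; DTI 36% ≤ 40%; LTV 72.9% ≤ 97% → qualifies.
Product B: score 725 ≥ 660; DTI 36% ≤ 38%; LTV 72.9% ≤ 90%; employment 13 < 24 mo; reserves 17.1 ≥ 3 mo → does not qualify.

Product A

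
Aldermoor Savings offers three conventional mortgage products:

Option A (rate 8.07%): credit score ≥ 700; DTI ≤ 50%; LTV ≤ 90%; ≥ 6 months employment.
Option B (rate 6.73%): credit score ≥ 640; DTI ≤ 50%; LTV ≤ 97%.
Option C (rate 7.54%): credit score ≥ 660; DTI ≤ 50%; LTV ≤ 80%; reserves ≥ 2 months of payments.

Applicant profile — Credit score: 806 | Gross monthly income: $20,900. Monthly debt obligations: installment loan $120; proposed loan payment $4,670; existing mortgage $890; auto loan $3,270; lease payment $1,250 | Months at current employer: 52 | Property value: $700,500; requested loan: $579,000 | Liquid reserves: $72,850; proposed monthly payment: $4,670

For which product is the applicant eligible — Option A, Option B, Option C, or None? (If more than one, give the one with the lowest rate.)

Option B

Total debts = (120 + 4,670 + 890 + 3,270 + 1,250) = 10,200; DTI = 10,200/20,900 = 48.8%.
LTV = 579,000/700,500 = 82.7%.
Reserves = 72,850/4,670 = 15.6 months.
Option A: score 806 ≥ 700; DTI 48.8% ≤ 50%; LTV 82.7% ≤ 90%; employment 52 ≥ 6 mo → qualifies.
Option B: score 806 ≥ 640; DTI 48.8% ≤ 50%; LTV 82.7% ≤ 97% → qualifies.
Option C: score 806 ≥ 660; DTI 48.8% ≤ 50%; LTV 82.7% > 80%; reserves 15.6 ≥ 2 mo → does not qualify.
Qualifying: Option A, Option B. Lowest rate is 6.73% → Option B.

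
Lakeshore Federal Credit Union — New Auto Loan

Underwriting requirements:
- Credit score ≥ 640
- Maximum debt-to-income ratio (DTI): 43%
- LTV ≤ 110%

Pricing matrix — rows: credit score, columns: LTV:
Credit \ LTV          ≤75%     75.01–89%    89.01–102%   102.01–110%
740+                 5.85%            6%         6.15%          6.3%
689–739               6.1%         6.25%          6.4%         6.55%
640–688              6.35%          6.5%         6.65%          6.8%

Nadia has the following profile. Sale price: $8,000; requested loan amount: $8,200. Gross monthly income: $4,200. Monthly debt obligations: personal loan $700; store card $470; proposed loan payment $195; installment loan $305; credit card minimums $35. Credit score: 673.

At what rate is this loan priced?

Credit score 673 ≥ 640; Total monthly debts = (700 + 470 + 195 + 305 + 35) = 1,705. Debt-to-income = 1,705/4,200 = 40.6% — meets 43% limit
LTV = 8,200/8,000 = 102.5% ≤ 110%
Row: 673 falls in 640–688. Column: 102.5% falls in 102.01–110%. Rate = 6.8%.

6.8%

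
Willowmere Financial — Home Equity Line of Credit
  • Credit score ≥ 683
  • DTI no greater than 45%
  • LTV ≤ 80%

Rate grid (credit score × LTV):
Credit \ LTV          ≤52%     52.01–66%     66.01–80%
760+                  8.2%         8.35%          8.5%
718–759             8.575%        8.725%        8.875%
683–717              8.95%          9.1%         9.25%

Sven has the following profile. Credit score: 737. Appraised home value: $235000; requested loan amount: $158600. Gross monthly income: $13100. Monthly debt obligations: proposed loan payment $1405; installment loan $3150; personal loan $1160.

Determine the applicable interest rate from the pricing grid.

8.875%

Credit score 737 ≥ 683; Total monthly debts = (1,405 + 3,150 + 1,160) = 5,715. Debt-to-income = 5,715/13,100 = 43.6% — meets 45% limit
LTV = 158,600/235,000 = 67.5% ≤ 80%
Credit 737 → row 718–759; LTV 67.5% → column 66.01–80%. Grid cell → 8.875%.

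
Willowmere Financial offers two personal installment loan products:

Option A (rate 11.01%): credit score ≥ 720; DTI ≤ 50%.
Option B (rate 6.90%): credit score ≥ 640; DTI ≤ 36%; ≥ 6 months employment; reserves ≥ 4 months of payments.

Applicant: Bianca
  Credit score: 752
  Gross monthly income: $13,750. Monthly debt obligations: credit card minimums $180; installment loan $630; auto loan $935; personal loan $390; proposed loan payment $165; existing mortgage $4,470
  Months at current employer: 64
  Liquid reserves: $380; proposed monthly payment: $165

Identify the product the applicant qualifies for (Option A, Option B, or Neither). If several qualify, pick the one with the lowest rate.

Option A

Total debts = (180 + 630 + 935 + 390 + 165 + 4,470) = 6,770; DTI = 6,770/13,750 = 49.2%.
Reserves = 380/165 = 2.3 months.
Option A: score 752 ≥ 720; DTI 49.2% ≤ 50% → qualifies.
Option B: score 752 ≥ 640; DTI 49.2% > 36%; employment 64 ≥ 6 mo; reserves 2.3 < 4 mo → does not qualify.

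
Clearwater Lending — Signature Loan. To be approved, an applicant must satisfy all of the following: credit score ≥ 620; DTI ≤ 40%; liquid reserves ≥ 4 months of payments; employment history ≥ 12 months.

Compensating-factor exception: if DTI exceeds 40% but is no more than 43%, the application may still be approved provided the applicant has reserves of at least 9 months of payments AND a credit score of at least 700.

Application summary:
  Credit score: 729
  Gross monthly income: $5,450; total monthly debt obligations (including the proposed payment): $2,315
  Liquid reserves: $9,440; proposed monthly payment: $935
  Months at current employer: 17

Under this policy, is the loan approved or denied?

Approved

Credit score 729 ≥ 620 (meets base)
DTI = 2,315/5,450 = 42.5% > 40% — standard DTI limit exceeded.
Reserves = 9,440/935 = 10.1 months ≥ 4
Employment 17 ≥ 12 months
42.5% falls in the override range (40%–43%), so the compensating-factor test applies.
Override check — reserves: 10.1 mo (ok); score: 729 (ok).
Both override conditions satisfied; DTI exception granted.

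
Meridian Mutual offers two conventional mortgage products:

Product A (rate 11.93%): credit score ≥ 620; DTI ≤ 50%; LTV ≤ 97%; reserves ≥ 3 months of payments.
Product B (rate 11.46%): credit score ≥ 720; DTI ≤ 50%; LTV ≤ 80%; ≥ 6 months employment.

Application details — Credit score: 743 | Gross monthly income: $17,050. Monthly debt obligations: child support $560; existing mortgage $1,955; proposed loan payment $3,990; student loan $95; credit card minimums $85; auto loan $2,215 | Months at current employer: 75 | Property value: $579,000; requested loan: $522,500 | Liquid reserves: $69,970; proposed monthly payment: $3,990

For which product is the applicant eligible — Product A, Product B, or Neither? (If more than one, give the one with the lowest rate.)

Neither

Total debts = (560 + 1,955 + 3,990 + 95 + 85 + 2,215) = 8,900; DTI = 8,900/17,050 = 52.2%.
LTV = 522,500/579,000 = 90.2%.
Reserves = 69,970/3,990 = 17.5 months.
Product A: score 743 ≥ 620; DTI 52.2% > 50%; LTV 90.2% ≤ 97%; reserves 17.5 ≥ 3 mo → does not qualify.
Product B: score 743 ≥ 720; DTI 52.2% > 50%; LTV 90.2% > 80%; employment 75 ≥ 6 mo → does not qualify.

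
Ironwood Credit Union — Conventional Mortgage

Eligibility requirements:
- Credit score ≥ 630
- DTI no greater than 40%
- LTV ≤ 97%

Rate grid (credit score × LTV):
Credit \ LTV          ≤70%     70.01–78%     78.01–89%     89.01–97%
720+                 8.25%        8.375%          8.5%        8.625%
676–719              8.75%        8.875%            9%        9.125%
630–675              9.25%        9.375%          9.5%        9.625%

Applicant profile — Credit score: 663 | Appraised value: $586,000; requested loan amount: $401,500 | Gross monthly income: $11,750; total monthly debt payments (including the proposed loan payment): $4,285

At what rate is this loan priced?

9.25%

Credit score 663 ≥ 630; DTI: 4,285 ÷ 11,750 = 36.5%, within the 40% cap
Loan-to-value = 401,500/586,000 = 68.5% — pass (97% max)
Credit 663 → row 630–675; LTV 68.5% → column ≤70%. Grid cell → 9.25%.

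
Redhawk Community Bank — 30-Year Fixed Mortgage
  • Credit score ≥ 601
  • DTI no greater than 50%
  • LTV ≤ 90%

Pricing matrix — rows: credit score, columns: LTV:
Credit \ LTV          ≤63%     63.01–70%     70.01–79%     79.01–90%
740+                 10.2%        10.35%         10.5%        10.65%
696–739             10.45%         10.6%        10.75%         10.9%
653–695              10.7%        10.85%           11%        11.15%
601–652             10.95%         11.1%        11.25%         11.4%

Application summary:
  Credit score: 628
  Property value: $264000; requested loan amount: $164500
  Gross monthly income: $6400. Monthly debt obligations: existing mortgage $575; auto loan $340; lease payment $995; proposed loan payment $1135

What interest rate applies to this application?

Credit score 628 ≥ 601; Total monthly debts = (575 + 340 + 995 + 1,135) = 3,045. DTI = 3,045/6,400 = 47.6% ≤ 50%
LTV = 164,500/264,000 = 62.3% ≤ 90%
Score 628 is in the 601–652 band; LTV 62.3% is in the ≤63% band → 10.95%.

10.95%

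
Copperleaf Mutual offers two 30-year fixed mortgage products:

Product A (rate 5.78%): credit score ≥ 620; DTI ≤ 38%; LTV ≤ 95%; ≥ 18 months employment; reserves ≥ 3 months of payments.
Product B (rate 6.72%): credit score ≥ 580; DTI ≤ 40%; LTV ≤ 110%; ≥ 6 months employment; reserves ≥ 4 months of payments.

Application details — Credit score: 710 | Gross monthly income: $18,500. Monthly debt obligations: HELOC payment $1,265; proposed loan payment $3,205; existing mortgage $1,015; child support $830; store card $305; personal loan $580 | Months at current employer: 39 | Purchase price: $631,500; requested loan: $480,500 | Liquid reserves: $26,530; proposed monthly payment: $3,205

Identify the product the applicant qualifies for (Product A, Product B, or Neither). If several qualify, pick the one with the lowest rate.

Total debts = (1,265 + 3,205 + 1,015 + 830 + 305 + 580) = 7,200; DTI = 7,200/18,500 = 38.9%.
LTV = 480,500/631,500 = 76.1%.
Reserves = 26,530/3,205 = 8.3 months.
Product A: score 710 ≥ 620; DTI 38.9% > 38%; LTV 76.1% ≤ 95%; employment 39 ≥ 18 mo; reserves 8.3 ≥ 3 mo → does not qualify.
Product B: score 710 ≥ 580; DTI 38.9% ≤ 40%; LTV 76.1% ≤ 110%; employment 39 ≥ 6 mo; reserves 8.3 ≥ 4 mo → qualifies.

Product B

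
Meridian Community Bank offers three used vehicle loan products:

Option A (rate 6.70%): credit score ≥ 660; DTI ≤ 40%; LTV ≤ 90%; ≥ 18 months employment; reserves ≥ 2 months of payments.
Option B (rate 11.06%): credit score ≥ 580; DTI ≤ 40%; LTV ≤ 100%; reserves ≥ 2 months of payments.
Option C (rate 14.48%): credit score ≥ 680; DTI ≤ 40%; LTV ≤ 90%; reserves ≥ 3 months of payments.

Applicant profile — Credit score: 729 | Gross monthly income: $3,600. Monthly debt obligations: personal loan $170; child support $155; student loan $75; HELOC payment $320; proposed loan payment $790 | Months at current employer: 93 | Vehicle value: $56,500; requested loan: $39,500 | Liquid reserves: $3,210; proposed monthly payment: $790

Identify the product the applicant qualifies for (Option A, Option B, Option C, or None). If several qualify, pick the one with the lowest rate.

Total debts = (170 + 155 + 75 + 320 + 790) = 1,510; DTI = 1,510/3,600 = 41.9%.
LTV = 39,500/56,500 = 69.9%.
Reserves = 3,210/790 = 4.1 months.
Option A: score 729 ≥ 660; DTI 41.9% > 40%; LTV 69.9% ≤ 90%; employment 93 ≥ 18 mo; reserves 4.1 ≥ 2 mo → does not qualify.
Option B: score 729 ≥ 580; DTI 41.9% > 40%; LTV 69.9% ≤ 100%; reserves 4.1 ≥ 2 mo → does not qualify.
Option C: score 729 ≥ 680; DTI 41.9% > 40%; LTV 69.9% ≤ 90%; reserves 4.1 ≥ 3 mo → does not qualify.

None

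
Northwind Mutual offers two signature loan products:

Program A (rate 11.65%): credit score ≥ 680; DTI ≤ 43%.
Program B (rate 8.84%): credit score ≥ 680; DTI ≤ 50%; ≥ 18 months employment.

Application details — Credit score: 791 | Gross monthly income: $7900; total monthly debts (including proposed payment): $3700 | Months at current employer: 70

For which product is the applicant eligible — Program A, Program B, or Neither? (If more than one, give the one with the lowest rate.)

Program B

DTI = 3,700/7,900 = 46.8%.
Program A: score 791 ≥ 680; DTI 46.8% > 43% → does not qualify.
Program B: score 791 ≥ 680; DTI 46.8% ≤ 50%; employment 70 ≥ 18 mo → qualifies.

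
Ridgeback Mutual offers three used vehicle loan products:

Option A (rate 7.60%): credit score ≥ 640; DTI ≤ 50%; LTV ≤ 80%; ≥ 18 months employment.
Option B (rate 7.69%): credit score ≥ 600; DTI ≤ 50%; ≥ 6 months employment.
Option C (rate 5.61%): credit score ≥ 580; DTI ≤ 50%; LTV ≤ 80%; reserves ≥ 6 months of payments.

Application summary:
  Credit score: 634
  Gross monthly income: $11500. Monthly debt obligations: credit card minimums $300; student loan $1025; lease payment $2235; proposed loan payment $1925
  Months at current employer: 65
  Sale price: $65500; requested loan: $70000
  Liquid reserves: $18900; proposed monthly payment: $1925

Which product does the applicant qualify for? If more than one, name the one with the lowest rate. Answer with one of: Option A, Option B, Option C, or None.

Total debts = (300 + 1,025 + 2,235 + 1,925) = 5,485; DTI = 5,485/11,500 = 47.7%.
LTV = 70,000/65,500 = 106.9%.
Reserves = 18,900/1,925 = 9.8 months.
Option A: score 634 < 640; DTI 47.7% ≤ 50%; LTV 106.9% > 80%; employment 65 ≥ 18 mo → does not qualify.
Option B: score 634 ≥ 600; DTI 47.7% ≤ 50%; employment 65 ≥ 6 mo → qualifies.
Option C: score 634 ≥ 580; DTI 47.7% ≤ 50%; LTV 106.9% > 80%; reserves 9.8 ≥ 6 mo → does not qualify.

Option B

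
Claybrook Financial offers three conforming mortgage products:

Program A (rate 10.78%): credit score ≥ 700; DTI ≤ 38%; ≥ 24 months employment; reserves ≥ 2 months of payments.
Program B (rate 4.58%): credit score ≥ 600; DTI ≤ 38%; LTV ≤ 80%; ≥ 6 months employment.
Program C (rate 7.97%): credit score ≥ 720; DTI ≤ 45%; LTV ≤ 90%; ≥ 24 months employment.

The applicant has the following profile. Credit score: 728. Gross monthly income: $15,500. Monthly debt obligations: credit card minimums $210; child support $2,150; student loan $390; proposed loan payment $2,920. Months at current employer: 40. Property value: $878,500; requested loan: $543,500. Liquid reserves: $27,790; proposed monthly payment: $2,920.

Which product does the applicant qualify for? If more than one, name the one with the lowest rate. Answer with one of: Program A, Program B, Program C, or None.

Total debts = (210 + 2,150 + 390 + 2,920) = 5,670; DTI = 5,670/15,500 = 36.6%.
LTV = 543,500/878,500 = 61.9%.
Reserves = 27,790/2,920 = 9.5 months.
Program A: score 728 ≥ 700; DTI 36.6% ≤ 38%; employment 40 ≥ 24 mo; reserves 9.5 ≥ 2 mo → qualifies.
Program B: score 728 ≥ 600; DTI 36.6% ≤ 38%; LTV 61.9% ≤ 80%; employment 40 ≥ 6 mo → qualifies.
Program C: score 728 ≥ 720; DTI 36.6% ≤ 45%; LTV 61.9% ≤ 90%; employment 40 ≥ 24 mo → qualifies.
Qualifying: Program A, Program B, Program C. Lowest rate is 4.58% → Program B.

Program B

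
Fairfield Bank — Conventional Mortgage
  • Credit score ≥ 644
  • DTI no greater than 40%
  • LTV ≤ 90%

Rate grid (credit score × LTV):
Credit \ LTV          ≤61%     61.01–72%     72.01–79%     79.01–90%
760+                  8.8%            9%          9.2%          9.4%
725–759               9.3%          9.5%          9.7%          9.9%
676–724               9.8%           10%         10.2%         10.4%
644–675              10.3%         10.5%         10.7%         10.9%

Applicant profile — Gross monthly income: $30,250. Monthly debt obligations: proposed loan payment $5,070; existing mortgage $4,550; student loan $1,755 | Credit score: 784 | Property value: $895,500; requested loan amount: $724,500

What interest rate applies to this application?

9.4%

Credit score 784 ≥ 644; Total monthly debts = (5,070 + 4,550 + 1,755) = 11,375. Debt-to-income = 11,375/30,250 = 37.6% — meets 40% limit
LTV = 724,500/895,500 = 80.9% ≤ 90%
Credit 784 → row 760+; LTV 80.9% → column 79.01–90%. Grid cell → 9.4%.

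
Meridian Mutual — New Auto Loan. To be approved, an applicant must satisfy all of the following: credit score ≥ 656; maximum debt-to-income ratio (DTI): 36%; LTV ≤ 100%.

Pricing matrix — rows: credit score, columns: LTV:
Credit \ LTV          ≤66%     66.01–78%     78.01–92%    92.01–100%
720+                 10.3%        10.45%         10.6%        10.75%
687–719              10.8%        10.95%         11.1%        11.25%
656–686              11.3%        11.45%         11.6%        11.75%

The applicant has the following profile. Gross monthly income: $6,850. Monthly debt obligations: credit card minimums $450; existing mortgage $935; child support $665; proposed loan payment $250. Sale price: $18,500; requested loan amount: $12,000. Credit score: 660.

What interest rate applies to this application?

Credit score 660 ≥ 656; Total monthly debts = (450 + 935 + 665 + 250) = 2,300. DTI = 2,300/6,850 = 33.6% ≤ 36%
Loan-to-value = 12,000/18,500 = 64.9% — pass (100% max)
Row: 660 falls in 656–686. Column: 64.9% falls in ≤66%. Rate = 11.3%.

11.3%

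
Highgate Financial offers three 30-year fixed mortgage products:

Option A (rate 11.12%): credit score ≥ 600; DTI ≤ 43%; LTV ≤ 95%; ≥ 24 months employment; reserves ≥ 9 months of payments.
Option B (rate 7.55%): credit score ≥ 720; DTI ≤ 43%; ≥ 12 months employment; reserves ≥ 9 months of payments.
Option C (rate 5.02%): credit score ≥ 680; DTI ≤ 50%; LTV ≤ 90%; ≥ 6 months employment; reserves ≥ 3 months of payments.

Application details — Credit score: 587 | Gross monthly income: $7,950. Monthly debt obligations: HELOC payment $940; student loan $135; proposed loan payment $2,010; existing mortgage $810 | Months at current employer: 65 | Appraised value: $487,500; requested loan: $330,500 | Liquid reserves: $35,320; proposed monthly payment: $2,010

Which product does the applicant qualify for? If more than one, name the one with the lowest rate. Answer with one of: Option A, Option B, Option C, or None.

None

Total debts = (940 + 135 + 2,010 + 810) = 3,895; DTI = 3,895/7,950 = 49%.
LTV = 330,500/487,500 = 67.8%.
Reserves = 35,320/2,010 = 17.6 months.
Option A: score 587 < 600; DTI 49% > 43%; LTV 67.8% ≤ 95%; employment 65 ≥ 24 mo; reserves 17.6 ≥ 9 mo → does not qualify.
Option B: score 587 < 720; DTI 49% > 43%; employment 65 ≥ 12 mo; reserves 17.6 ≥ 9 mo → does not qualify.
Option C: score 587 < 680; DTI 49% ≤ 50%; LTV 67.8% ≤ 90%; employment 65 ≥ 6 mo; reserves 17.6 ≥ 3 mo → does not qualify.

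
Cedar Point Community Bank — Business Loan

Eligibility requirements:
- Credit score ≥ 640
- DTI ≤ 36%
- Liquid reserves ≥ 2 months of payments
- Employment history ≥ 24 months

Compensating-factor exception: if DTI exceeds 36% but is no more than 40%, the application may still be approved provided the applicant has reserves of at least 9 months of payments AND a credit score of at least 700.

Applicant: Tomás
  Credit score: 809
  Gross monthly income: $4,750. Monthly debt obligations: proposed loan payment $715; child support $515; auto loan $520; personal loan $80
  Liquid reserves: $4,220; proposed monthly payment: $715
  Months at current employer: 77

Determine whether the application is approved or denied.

Credit score 809 ≥ 640 (meets base)
Total debts = (715 + 515 + 520 + 80) = 1,830. DTI: 1,830 ÷ 4,750 = 38.5%, over the 36% base limit.
Liquid reserves cover 4,220/715 = 5.9 months — ≥ 2 required
Employment 77 ≥ 24 months
DTI 38.5% is within the 36%–40% exception band; checking compensating factors.
Reserves 5.9 < 9 months; credit score 809 ≥ 700.
Compensating-factor requirement not fully met.

Denied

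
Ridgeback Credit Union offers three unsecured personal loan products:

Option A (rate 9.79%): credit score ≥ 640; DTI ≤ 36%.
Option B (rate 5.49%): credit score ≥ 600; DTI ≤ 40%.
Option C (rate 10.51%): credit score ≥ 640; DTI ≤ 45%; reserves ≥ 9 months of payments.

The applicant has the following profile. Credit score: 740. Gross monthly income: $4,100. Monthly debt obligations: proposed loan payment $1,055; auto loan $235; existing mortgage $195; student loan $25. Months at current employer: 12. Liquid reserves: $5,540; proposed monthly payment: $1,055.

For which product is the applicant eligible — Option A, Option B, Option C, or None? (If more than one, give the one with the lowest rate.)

Total debts = (1,055 + 235 + 195 + 25) = 1,510; DTI = 1,510/4,100 = 36.8%.
Reserves = 5,540/1,055 = 5.3 months.
Option A: score 740 ≥ 640; DTI 36.8% > 36% → does not qualify.
Option B: score 740 ≥ 600; DTI 36.8% ≤ 40% → qualifies.
Option C: score 740 ≥ 640; DTI 36.8% ≤ 45%; reserves 5.3 < 9 mo → does not qualify.

Option B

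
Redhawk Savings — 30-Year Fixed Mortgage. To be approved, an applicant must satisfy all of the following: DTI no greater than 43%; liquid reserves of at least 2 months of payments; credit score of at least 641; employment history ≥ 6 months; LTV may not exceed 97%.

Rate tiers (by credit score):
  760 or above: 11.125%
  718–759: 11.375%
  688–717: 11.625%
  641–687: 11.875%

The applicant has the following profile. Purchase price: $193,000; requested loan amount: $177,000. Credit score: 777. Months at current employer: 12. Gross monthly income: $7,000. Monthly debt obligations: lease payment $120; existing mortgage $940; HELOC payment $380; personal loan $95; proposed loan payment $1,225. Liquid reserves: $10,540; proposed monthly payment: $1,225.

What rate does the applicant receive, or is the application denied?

Approved at 11.125%

Credit score 777 ≥ 641 (meets minimum)
Employment 12 ≥ 6 months
LTV: 177,000 ÷ 193,000 = 91.7%, within 97% cap
Reserves = 10,540/1,225 = 8.6 months ≥ 2
Total monthly debts = (120 + 940 + 380 + 95 + 1,225) = 2,760. Debt-to-income = 2,760/7,000 = 39.4% — meets 43% limit
All requirements met. Score 777 falls in the 760 or above tier → 11.125%.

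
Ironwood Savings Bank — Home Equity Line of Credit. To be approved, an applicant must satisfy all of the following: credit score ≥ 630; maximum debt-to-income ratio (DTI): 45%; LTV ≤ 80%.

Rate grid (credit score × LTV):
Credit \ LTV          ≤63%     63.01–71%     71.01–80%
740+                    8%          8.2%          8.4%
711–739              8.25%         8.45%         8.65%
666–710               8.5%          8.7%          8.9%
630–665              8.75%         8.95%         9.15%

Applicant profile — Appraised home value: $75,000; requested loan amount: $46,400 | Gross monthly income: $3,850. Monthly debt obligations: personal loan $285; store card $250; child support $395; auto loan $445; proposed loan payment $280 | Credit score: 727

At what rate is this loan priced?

8.25%

Credit score 727 ≥ 630; Total monthly debts = (285 + 250 + 395 + 445 + 280) = 1,655. DTI: 1,655 ÷ 3,850 = 43%, within the 45% cap
LTV = 46,400/75,000 = 61.9% ≤ 80%
Score 727 is in the 711–739 band; LTV 61.9% is in the ≤63% band → 8.25%.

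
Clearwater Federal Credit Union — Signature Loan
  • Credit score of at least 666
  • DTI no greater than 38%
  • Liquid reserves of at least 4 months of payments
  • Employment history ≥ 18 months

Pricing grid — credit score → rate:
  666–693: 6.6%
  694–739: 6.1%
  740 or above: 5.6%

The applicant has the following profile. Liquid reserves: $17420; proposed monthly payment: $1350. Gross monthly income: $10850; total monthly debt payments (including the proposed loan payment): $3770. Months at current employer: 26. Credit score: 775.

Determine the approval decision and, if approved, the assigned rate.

Approved at 5.6%

Credit score 775 ≥ 666 (meets minimum)
Employment 26 ≥ 18 months
Reserves: 17,420 ÷ 1,350 = 12.9 months (meets 4-month minimum)
DTI: 3,770 ÷ 10,850 = 34.7%, within the 38% cap
All requirements met. Score 775 falls in the 740 or above tier → 5.6%.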